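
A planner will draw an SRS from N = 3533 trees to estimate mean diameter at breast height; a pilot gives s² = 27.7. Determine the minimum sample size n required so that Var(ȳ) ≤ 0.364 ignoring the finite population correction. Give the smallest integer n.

Without fpc, n₀ = s²/D = 27.7/0.364 = 76.0989.
Rounding up, n = 77.

77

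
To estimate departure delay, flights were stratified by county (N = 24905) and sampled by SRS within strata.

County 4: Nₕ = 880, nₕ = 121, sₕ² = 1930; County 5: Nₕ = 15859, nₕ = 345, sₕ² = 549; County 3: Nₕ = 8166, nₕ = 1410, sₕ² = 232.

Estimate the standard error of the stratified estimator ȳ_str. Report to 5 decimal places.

0.81427

Var(ȳ_str) = Σₕ Wₕ²(1 − fₕ)sₕ²/nₕ with Wₕ = Nₕ/N, N = 24905.
County 4: Wₕ = 0.03533427; term = 0.03533427²·(1 − 0.13750000)·1930/121 = 0.01717605.
County 5: Wₕ = 0.63677976; term = 0.63677976²·(1 − 0.02175421)·549/345 = 0.63121854.
County 3: Wₕ = 0.32788597; term = 0.32788597²·(1 − 0.17266716)·232/1410 = 0.01463507.
Sum = 0.66302966.
SE = √(0.66302966) = 0.81427.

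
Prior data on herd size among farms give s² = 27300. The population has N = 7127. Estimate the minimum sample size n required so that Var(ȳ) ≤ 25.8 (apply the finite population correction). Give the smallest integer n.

922

Without fpc, n₀ = s²/D = 27300/25.8 = 1058.1395.
With fpc, (1 − n/N)·s²/n ≤ D requires n ≥ n₀/(1 + n₀/N) = 1058.1395/(1 + 1058.1395/7127) = 921.3478.
Rounding up, n = 922.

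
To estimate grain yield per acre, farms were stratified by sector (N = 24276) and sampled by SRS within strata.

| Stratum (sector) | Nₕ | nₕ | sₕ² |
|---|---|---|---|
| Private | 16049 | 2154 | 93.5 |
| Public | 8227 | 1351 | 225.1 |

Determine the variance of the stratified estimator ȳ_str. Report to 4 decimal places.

0.0324

Var(ȳ_str) = Σₕ Wₕ²(1 − fₕ)sₕ²/nₕ with Wₕ = Nₕ/N, N = 24276.
Private: Wₕ = 0.66110562; term = 0.66110562²·(1 − 0.13421397)·93.5/2154 = 0.016425484.
Public: Wₕ = 0.33889438; term = 0.33889438²·(1 − 0.16421539)·225.1/1351 = 0.01599349.
Sum = 0.032418974.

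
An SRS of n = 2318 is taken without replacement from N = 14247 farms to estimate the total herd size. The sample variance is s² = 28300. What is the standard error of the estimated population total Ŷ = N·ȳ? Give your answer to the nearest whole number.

Var(Ŷ) = N²·Var(ȳ) = N²·(1 − n/N)·s²/n.
f = 2318/14247 = 0.16270092; Var(ȳ) = 0.83729908·28300/2318 = 10.222418.
Var(Ŷ) = 14247² · 10.222418 = 2.0749158 × 10^9.
SE(Ŷ) = √(2.0749158 × 10^9) = 45551.

45551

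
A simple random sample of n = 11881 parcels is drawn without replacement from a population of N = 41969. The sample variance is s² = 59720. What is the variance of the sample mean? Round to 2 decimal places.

3.60

Under SRS without replacement, Var(ȳ) = (1 − f)·s²/n with f = n/N = 11881/41969 = 0.28308990.
Var(ȳ) = (1 − 0.28308990)·59720/11881 = 0.71691010·5.0265129 = 3.6035579.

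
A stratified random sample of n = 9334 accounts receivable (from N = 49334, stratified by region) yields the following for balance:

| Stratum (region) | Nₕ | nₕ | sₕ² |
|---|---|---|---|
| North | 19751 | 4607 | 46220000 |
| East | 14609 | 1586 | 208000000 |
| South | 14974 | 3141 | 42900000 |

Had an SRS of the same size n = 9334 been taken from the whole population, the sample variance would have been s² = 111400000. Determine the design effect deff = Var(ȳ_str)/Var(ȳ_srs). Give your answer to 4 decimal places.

1.2896

Var(ȳ_str) = Σ Wₕ²(1−fₕ)sₕ²/nₕ with Wₕ = Nₕ/49334:
  North: (19751/49334)²·(1−4607/19751)·46220000/4607 = 1232.9594
  East: (14609/49334)²·(1−1586/14609)·208000000/1586 = 10251.774
  South: (14974/49334)²·(1−3141/14974)·42900000/3141 = 994.32736
  → Var(ȳ_str) = 12479.061.
Var(ȳ_srs) = (1 − 9334/49334)·111400000/9334 = 9676.7842.
deff = 12479.061 / 9676.7842 = 1.2896.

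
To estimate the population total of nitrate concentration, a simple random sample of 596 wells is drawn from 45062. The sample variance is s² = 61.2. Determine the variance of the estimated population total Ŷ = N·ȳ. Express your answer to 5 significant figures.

Var(Ŷ) = N²·Var(ȳ) = N²·(1 − n/N)·s²/n.
f = 596/45062 = 0.01322622; Var(ȳ) = 0.98677378·61.2/596 = 0.10132643.
Var(Ŷ) = 45062² · 0.10132643 = 2.0575181 × 10^8.

2.0575 × 10^8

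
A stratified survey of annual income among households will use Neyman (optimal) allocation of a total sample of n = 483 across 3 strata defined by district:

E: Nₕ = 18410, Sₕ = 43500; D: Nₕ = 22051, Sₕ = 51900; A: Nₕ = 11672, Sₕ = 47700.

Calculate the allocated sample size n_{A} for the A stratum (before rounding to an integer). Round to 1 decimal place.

Neyman allocation: nₕ = n·NₕSₕ / Σⱼ NⱼSⱼ.
Σ NⱼSⱼ = 18410·43500 + 22051·51900 + 11672·47700 = 2.5020363 × 10^9.
n_{A} = 483·11672·47700 / (2.5020363 × 10^9) = 107.5.

107.5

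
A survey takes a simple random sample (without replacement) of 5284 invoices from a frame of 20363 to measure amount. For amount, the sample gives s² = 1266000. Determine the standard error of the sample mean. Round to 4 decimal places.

13.3199

Under SRS without replacement, Var(ȳ) = (1 − f)·s²/n with f = n/N = 5284/20363 = 0.25949025.
Var(ȳ) = (1 − 0.25949025)·1266000/5284 = 0.74050975·239.59122 = 177.41963.
SE(ȳ) = √(177.41963) = 13.3199.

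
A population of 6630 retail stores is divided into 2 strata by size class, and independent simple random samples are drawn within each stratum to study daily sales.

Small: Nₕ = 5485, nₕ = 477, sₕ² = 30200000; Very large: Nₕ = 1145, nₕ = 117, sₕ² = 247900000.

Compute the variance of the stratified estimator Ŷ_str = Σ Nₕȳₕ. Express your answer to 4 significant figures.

Var(Ŷ_str) = Σₕ Nₕ²(1 − fₕ)sₕ²/nₕ.
Small: 5485²·(1 − 477/5485)·30200000/477 = 1.7391199 × 10^12.
Very large: 1145²·(1 − 117/1145)·247900000/117 = 2.4939588 × 10^12.
Sum = 4.2330787 × 10^12.

4.233 × 10^12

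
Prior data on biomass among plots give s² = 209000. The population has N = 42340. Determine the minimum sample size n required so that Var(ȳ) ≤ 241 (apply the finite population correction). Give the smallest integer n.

850

Without fpc, n₀ = s²/D = 209000/241 = 867.2199.
With fpc, (1 − n/N)·s²/n ≤ D requires n ≥ n₀/(1 + n₀/N) = 867.2199/(1 + 867.2199/42340) = 849.8138.
Rounding up, n = 850.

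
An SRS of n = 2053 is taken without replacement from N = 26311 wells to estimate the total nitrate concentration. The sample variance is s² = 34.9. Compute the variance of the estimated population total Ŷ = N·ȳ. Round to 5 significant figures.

1.0850 × 10^7

Var(Ŷ) = N²·Var(ȳ) = N²·(1 − n/N)·s²/n.
f = 2053/26311 = 0.07802820; Var(ȳ) = 0.92197180·34.9/2053 = 0.015673071.
Var(Ŷ) = 26311² · 0.015673071 = 1.0849977 × 10^7.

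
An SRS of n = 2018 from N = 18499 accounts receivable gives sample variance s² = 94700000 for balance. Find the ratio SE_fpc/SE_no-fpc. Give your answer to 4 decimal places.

f = n/N = 2018/18499 = 0.10908698.
SE_no-fpc = √(s²/n) = 216.62791; SE_fpc = √((1−f)s²/n) = 204.47116.
Ratio = √(1−f) = 0.94388189.

0.9439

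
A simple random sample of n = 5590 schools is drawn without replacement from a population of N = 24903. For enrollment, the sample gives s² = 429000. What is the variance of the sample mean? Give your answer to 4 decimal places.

59.5173

Under SRS without replacement, Var(ȳ) = (1 − f)·s²/n with f = n/N = 5590/24903 = 0.22447095.
Var(ȳ) = (1 − 0.22447095)·429000/5590 = 0.77552905·76.744186 = 59.517346.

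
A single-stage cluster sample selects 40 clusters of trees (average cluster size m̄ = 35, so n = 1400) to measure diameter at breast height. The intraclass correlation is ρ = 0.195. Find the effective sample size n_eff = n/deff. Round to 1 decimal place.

183.5

deff = 1 + (35 − 1)·0.195 = 1 + 6.63 = 7.63.
n_eff = 1400 / 7.63 = 183.5.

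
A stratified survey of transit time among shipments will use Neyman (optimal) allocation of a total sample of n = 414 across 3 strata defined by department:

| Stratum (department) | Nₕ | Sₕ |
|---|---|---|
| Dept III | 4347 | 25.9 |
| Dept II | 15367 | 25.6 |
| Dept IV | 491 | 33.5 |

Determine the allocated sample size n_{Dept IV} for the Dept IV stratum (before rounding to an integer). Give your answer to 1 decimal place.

13.0

Neyman allocation: nₕ = n·NₕSₕ / Σⱼ NⱼSⱼ.
Σ NⱼSⱼ = 4347·25.9 + 15367·25.6 + 491·33.5 = 522431.
n_{Dept IV} = 414·491·33.5 / 522431 = 13.0.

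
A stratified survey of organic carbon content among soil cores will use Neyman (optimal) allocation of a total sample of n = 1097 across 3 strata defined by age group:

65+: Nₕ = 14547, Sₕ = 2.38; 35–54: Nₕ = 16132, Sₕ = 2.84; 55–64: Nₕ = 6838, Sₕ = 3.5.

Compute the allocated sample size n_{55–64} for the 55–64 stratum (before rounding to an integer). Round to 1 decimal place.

251.6

Neyman allocation: nₕ = n·NₕSₕ / Σⱼ NⱼSⱼ.
Σ NⱼSⱼ = 14547·2.38 + 16132·2.84 + 6838·3.5 = 104369.74.
n_{55–64} = 1097·6838·3.5 / 104369.74 = 251.6.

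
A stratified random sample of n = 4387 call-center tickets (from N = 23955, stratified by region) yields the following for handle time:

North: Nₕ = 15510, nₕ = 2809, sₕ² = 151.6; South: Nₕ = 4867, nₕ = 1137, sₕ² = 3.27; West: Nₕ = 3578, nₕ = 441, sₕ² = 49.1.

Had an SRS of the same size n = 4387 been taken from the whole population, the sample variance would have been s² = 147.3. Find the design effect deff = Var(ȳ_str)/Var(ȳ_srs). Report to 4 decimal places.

0.7582

Var(ȳ_str) = Σ Wₕ²(1−fₕ)sₕ²/nₕ with Wₕ = Nₕ/23955:
  North: (15510/23955)²·(1−2809/15510)·151.6/2809 = 0.018526988
  South: (4867/23955)²·(1−1137/4867)·3.27/1137 = 9.0984019 × 10^-5
  West: (3578/23955)²·(1−441/3578)·49.1/441 = 0.0021777369
  → Var(ȳ_str) = 0.020795709.
Var(ȳ_srs) = (1 − 4387/23955)·147.3/4387 = 0.027427447.
deff = 0.020795709 / 0.027427447 = 0.7582.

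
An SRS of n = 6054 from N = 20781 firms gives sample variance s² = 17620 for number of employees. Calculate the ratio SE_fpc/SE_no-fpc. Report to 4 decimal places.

f = n/N = 6054/20781 = 0.29132381.
SE_no-fpc = √(s²/n) = 1.7060107; SE_fpc = √((1−f)s²/n) = 1.4361694.
Ratio = √(1−f) = 0.84182908.

0.8418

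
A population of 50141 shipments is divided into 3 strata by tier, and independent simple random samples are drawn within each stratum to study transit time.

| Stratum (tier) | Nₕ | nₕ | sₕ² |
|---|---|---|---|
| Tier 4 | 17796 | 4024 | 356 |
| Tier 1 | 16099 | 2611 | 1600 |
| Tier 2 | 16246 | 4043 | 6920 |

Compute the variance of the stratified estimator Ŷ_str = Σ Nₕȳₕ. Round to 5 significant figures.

4.9407 × 10^8

Var(Ŷ_str) = Σₕ Nₕ²(1 − fₕ)sₕ²/nₕ.
Tier 4: 17796²·(1 − 4024/17796)·356/4024 = 2.1682604 × 10^7.
Tier 1: 16099²·(1 − 2611/16099)·1600/2611 = 1.3306369 × 10^8.
Tier 2: 16246²·(1 − 4043/16246)·6920/4043 = 3.3932465 × 10^8.
Sum = 4.9407094 × 10^8.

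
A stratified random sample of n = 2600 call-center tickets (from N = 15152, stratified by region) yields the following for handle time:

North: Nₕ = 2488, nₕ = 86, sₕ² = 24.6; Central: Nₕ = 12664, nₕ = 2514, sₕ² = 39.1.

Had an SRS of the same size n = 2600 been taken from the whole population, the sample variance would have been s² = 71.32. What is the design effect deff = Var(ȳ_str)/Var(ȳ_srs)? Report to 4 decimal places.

0.7109

Var(ȳ_str) = Σ Wₕ²(1−fₕ)sₕ²/nₕ with Wₕ = Nₕ/15152:
  North: (2488/15152)²·(1−86/2488)·24.6/86 = 0.0074459499
  Central: (12664/15152)²·(1−2514/12664)·39.1/2514 = 0.0087078012
  → Var(ȳ_str) = 0.016153751.
Var(ȳ_srs) = (1 − 2600/15152)·71.32/2600 = 0.0227238.
deff = 0.016153751 / 0.0227238 = 0.7109.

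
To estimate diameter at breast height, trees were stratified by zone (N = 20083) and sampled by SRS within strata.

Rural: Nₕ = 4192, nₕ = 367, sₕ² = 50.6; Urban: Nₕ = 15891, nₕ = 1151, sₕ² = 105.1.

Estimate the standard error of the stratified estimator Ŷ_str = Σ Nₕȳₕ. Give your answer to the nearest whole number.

4858

Var(Ŷ_str) = Σₕ Nₕ²(1 − fₕ)sₕ²/nₕ.
Rural: 4192²·(1 − 367/4192)·50.6/367 = 2.2107374 × 10^6.
Urban: 15891²·(1 − 1151/15891)·105.1/1151 = 2.1388292 × 10^7.
Sum = 2.3599029 × 10^7.
SE = √(2.3599029 × 10^7) = 4858.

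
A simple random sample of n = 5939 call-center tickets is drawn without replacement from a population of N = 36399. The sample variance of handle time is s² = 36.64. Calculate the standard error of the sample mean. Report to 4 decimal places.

0.0719

Under SRS without replacement, Var(ȳ) = (1 − f)·s²/n with f = n/N = 5939/36399 = 0.16316382.
Var(ȳ) = (1 − 0.16316382)·36.64/5939 = 0.83683618·0.0061693888 = 0.0051627677.
SE(ȳ) = √(0.0051627677) = 0.0719.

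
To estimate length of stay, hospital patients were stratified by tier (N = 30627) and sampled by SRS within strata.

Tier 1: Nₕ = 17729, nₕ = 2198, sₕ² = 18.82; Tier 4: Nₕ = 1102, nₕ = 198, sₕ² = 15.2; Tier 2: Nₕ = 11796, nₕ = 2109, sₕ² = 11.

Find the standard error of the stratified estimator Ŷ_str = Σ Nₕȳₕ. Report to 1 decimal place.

1740.7

Var(Ŷ_str) = Σₕ Nₕ²(1 − fₕ)sₕ²/nₕ.
Tier 1: 17729²·(1 − 2198/17729)·18.82/2198 = 2.3576297 × 10^6.
Tier 4: 1102²·(1 − 198/1102)·15.2/198 = 76476.574.
Tier 2: 11796²·(1 − 2109/11796)·11/2109 = 595991.64.
Sum = 3.0300979 × 10^6.
SE = √(3.0300979 × 10^6) = 1740.7.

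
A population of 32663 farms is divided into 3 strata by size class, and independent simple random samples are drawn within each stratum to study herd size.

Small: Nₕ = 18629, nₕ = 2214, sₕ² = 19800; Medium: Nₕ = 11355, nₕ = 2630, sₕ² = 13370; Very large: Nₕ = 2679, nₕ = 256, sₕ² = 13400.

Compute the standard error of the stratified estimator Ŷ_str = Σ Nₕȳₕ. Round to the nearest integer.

Var(Ŷ_str) = Σₕ Nₕ²(1 − fₕ)sₕ²/nₕ.
Small: 18629²·(1 − 2214/18629)·19800/2214 = 2.7347523 × 10^9.
Medium: 11355²·(1 − 2630/11355)·13370/2630 = 5.036493 × 10^8.
Very large: 2679²·(1 − 256/2679)·13400/256 = 3.3977464 × 10^8.
Sum = 3.5781762 × 10^9.
SE = √(3.5781762 × 10^9) = 59818.

59818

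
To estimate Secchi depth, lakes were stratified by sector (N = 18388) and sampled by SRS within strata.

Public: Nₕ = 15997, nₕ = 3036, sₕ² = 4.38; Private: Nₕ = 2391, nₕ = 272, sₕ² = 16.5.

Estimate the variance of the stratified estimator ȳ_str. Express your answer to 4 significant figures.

0.001794

Var(ȳ_str) = Σₕ Wₕ²(1 − fₕ)sₕ²/nₕ with Wₕ = Nₕ/N, N = 18388.
Public: Wₕ = 0.86996955; term = 0.86996955²·(1 − 0.18978558)·4.38/3036 = 8.8466818 × 10^-4.
Private: Wₕ = 0.13003045; term = 0.13003045²·(1 − 0.11375993)·16.5/272 = 9.0898472 × 10^-4.
Sum = 0.0017936529.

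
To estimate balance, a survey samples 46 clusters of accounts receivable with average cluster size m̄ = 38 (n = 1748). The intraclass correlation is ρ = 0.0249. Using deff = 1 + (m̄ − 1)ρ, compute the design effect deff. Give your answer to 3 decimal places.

1.921

deff = 1 + (38 − 1)·0.0249 = 1 + 0.9213 = 1.9213.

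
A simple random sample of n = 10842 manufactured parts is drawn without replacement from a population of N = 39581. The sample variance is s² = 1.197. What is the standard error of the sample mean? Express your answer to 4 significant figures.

0.008953

Under SRS without replacement, Var(ȳ) = (1 − f)·s²/n with f = n/N = 10842/39581 = 0.27391930.
Var(ȳ) = (1 − 0.27391930)·1.197/10842 = 0.72608070·1.1040398 × 10^-4 = 8.0162202 × 10^-5.
SE(ȳ) = √(8.0162202 × 10^-5) = 0.008953.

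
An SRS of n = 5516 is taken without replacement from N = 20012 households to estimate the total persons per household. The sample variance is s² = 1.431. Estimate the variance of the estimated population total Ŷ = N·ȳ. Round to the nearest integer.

75258

Var(Ŷ) = N²·Var(ȳ) = N²·(1 − n/N)·s²/n.
f = 5516/20012 = 0.27563462; Var(ȳ) = 0.72436538·1.431/5516 = 1.8792003 × 10^-4.
Var(Ŷ) = 20012² · (1.8792003 × 10^-4) = 75258.241.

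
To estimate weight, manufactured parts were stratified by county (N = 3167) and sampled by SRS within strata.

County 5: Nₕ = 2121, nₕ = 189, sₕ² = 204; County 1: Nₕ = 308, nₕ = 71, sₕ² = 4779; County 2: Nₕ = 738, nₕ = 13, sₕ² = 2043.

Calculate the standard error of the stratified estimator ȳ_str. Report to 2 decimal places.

Var(ȳ_str) = Σₕ Wₕ²(1 − fₕ)sₕ²/nₕ with Wₕ = Nₕ/N, N = 3167.
County 5: Wₕ = 0.66971898; term = 0.66971898²·(1 − 0.08910891)·204/189 = 0.44098115.
County 1: Wₕ = 0.09725292; term = 0.09725292²·(1 − 0.23051948)·4779/71 = 0.48987087.
County 2: Wₕ = 0.23302810; term = 0.23302810²·(1 − 0.01761518)·2043/13 = 8.3834592.
Sum = 9.3143112.
SE = √(9.3143112) = 3.05.

3.05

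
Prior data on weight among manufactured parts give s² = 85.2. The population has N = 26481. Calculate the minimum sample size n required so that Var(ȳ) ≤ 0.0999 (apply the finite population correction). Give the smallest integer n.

Without fpc, n₀ = s²/D = 85.2/0.0999 = 852.8529.
With fpc, (1 − n/N)·s²/n ≤ D requires n ≥ n₀/(1 + n₀/N) = 852.8529/(1 + 852.8529/26481) = 826.2427.
Rounding up, n = 827.

827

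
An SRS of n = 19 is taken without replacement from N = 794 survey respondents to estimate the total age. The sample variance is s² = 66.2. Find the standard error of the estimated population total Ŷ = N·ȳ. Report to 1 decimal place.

1464.2

Var(Ŷ) = N²·Var(ȳ) = N²·(1 − n/N)·s²/n.
f = 19/794 = 0.02392947; Var(ȳ) = 0.97607053·66.2/19 = 3.4008352.
Var(Ŷ) = 794² · 3.4008352 = 2.1440089 × 10^6.
SE(Ŷ) = √(2.1440089 × 10^6) = 1464.2.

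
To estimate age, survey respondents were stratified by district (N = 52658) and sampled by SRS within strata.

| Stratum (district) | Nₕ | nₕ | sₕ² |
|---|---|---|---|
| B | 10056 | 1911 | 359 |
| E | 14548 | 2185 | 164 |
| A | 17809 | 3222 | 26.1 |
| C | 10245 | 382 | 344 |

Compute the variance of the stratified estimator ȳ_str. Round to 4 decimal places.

0.0440

Var(ȳ_str) = Σₕ Wₕ²(1 − fₕ)sₕ²/nₕ with Wₕ = Nₕ/N, N = 52658.
B: Wₕ = 0.19096813; term = 0.19096813²·(1 − 0.19003580)·359/1911 = 0.0055490852.
E: Wₕ = 0.27627331; term = 0.27627331²·(1 − 0.15019247)·164/2185 = 0.0048684515.
A: Wₕ = 0.33820122; term = 0.33820122²·(1 − 0.18091976)·26.1/3222 = 7.5891261 × 10^-4.
C: Wₕ = 0.19455733; term = 0.19455733²·(1 − 0.03728648)·344/382 = 0.032816129.
Sum = 0.043992578.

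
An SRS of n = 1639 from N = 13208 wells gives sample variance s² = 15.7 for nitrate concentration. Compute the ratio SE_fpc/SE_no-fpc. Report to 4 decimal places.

0.9359

f = n/N = 1639/13208 = 0.12409146.
SE_no-fpc = √(s²/n) = 0.097872425; SE_fpc = √((1−f)s²/n) = 0.091598789.
Ratio = √(1−f) = 0.93589986.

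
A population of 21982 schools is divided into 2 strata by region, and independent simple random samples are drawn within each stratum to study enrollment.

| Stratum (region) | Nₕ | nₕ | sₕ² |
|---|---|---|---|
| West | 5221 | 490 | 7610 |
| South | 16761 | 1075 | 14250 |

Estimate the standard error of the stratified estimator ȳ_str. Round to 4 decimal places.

2.8296

Var(ȳ_str) = Σₕ Wₕ²(1 − fₕ)sₕ²/nₕ with Wₕ = Nₕ/N, N = 21982.
West: Wₕ = 0.23751251; term = 0.23751251²·(1 − 0.09385175)·7610/490 = 0.79389088.
South: Wₕ = 0.76248749; term = 0.76248749²·(1 − 0.06413698)·14250/1075 = 7.2124718.
Sum = 8.0063627.
SE = √(8.0063627) = 2.8296.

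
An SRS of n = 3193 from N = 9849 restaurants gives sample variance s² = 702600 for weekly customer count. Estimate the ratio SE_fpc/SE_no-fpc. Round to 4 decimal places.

f = n/N = 3193/9849 = 0.32419535.
SE_no-fpc = √(s²/n) = 14.833875; SE_fpc = √((1−f)s²/n) = 12.194534.
Ratio = √(1−f) = 0.82207338.

0.8221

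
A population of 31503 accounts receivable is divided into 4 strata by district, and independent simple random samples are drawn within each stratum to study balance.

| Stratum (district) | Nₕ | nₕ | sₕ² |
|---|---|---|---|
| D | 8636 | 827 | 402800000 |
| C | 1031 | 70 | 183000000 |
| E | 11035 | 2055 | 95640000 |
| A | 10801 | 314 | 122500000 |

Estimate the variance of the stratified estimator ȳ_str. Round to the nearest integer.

84880

Var(ȳ_str) = Σₕ Wₕ²(1 − fₕ)sₕ²/nₕ with Wₕ = Nₕ/N, N = 31503.
D: Wₕ = 0.27413262; term = 0.27413262²·(1 − 0.09576193)·402800000/827 = 33096.966.
C: Wₕ = 0.03272704; term = 0.03272704²·(1 − 0.06789525)·183000000/70 = 2609.9445.
E: Wₕ = 0.35028410; term = 0.35028410²·(1 − 0.18622565)·95640000/2055 = 4646.9991.
A: Wₕ = 0.34285624; term = 0.34285624²·(1 − 0.02907138)·122500000/314 = 44526.427.
Sum = 84880.337.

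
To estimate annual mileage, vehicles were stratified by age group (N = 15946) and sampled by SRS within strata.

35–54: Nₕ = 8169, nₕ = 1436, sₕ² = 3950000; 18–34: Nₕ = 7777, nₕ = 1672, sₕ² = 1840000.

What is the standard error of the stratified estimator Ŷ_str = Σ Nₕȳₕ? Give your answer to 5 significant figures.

Var(Ŷ_str) = Σₕ Nₕ²(1 − fₕ)sₕ²/nₕ.
35–54: 8169²·(1 − 1436/8169)·3950000/1436 = 1.5129346 × 10^11.
18–34: 7777²·(1 − 1672/7777)·1840000/1672 = 5.2249161 × 10^10.
Sum = 2.0354262 × 10^11.
SE = √(2.0354262 × 10^11) = 451160.

451160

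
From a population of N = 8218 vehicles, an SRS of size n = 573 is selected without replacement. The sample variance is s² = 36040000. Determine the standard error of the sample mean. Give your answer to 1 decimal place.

241.9

Under SRS without replacement, Var(ȳ) = (1 − f)·s²/n with f = n/N = 573/8218 = 0.06972499.
Var(ȳ) = (1 − 0.06972499)·36040000/573 = 0.93027501·62897.033 = 58511.538.
SE(ȳ) = √(58511.538) = 241.9.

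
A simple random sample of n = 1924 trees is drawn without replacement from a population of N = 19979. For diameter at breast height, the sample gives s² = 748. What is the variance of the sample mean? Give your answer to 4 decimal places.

0.3513

Under SRS without replacement, Var(ȳ) = (1 − f)·s²/n with f = n/N = 1924/19979 = 0.09630112.
Var(ȳ) = (1 − 0.09630112)·748/1924 = 0.90369888·0.38877339 = 0.35133408.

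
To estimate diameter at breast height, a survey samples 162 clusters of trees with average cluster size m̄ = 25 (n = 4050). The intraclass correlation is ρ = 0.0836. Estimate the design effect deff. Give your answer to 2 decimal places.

3.01

deff = 1 + (25 − 1)·0.0836 = 1 + 2.0064 = 3.0064.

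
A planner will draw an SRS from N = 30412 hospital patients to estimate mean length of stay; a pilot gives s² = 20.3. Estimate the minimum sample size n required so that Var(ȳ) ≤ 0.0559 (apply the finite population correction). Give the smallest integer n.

Without fpc, n₀ = s²/D = 20.3/0.0559 = 363.1485.
With fpc, (1 − n/N)·s²/n ≤ D requires n ≥ n₀/(1 + n₀/N) = 363.1485/(1 + 363.1485/30412) = 358.8633.
Rounding up, n = 359.

359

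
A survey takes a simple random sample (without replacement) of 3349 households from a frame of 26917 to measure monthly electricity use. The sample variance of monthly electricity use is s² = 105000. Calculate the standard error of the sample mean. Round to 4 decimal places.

5.2394

Under SRS without replacement, Var(ȳ) = (1 − f)·s²/n with f = n/N = 3349/26917 = 0.12441951.
Var(ȳ) = (1 − 0.12441951)·105000/3349 = 0.87558049·31.352643 = 27.451762.
SE(ȳ) = √(27.451762) = 5.2394.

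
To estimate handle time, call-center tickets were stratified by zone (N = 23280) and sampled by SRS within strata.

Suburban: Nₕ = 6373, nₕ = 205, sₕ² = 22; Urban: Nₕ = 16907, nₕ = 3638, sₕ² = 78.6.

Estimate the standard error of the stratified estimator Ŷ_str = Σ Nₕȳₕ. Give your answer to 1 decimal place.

3010.9

Var(Ŷ_str) = Σₕ Nₕ²(1 − fₕ)sₕ²/nₕ.
Suburban: 6373²·(1 − 205/6373)·22/205 = 4.2184908 × 10^6.
Urban: 16907²·(1 − 3638/16907)·78.6/3638 = 4.846906 × 10^6.
Sum = 9.0653968 × 10^6.
SE = √(9.0653968 × 10^6) = 3010.9.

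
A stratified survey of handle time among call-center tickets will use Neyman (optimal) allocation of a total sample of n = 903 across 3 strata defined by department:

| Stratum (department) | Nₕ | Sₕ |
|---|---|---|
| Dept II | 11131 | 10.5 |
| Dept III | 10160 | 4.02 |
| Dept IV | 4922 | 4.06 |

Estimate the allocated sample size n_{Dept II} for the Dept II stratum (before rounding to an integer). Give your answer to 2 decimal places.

593.91

Neyman allocation: nₕ = n·NₕSₕ / Σⱼ NⱼSⱼ.
Σ NⱼSⱼ = 11131·10.5 + 10160·4.02 + 4922·4.06 = 177702.02.
n_{Dept II} = 903·11131·10.5 / 177702.02 = 593.91.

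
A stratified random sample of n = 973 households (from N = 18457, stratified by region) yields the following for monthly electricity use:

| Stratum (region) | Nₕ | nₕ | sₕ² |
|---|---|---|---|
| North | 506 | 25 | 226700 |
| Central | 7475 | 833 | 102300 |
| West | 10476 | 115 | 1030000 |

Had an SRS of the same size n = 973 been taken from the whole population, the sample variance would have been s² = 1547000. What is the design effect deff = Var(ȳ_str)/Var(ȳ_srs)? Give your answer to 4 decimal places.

1.9110

Var(ȳ_str) = Σ Wₕ²(1−fₕ)sₕ²/nₕ with Wₕ = Nₕ/18457:
  North: (506/18457)²·(1−25/506)·226700/25 = 6.4786554
  Central: (7475/18457)²·(1−833/7475)·102300/833 = 17.898576
  West: (10476/18457)²·(1−115/10476)·1030000/115 = 2853.7395
  → Var(ȳ_str) = 2878.1167.
Var(ȳ_srs) = (1 − 973/18457)·1547000/973 = 1506.1116.
deff = 2878.1167 / 1506.1116 = 1.9110.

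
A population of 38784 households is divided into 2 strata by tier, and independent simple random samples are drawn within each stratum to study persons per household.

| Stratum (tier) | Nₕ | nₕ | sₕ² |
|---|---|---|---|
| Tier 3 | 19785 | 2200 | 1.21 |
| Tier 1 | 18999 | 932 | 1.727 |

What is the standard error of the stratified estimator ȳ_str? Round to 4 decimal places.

0.0235

Var(ȳ_str) = Σₕ Wₕ²(1 − fₕ)sₕ²/nₕ with Wₕ = Nₕ/N, N = 38784.
Tier 3: Wₕ = 0.51013304; term = 0.51013304²·(1 − 0.11119535)·1.21/2200 = 1.272143 × 10^-4.
Tier 1: Wₕ = 0.48986696; term = 0.48986696²·(1 − 0.04905521)·1.727/932 = 4.2285164 × 10^-4.
Sum = 5.5006594 × 10^-4.
SE = √(5.5006594 × 10^-4) = 0.0235.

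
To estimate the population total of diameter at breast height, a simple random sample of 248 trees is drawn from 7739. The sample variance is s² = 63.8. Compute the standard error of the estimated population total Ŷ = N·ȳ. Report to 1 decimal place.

3861.9

Var(Ŷ) = N²·Var(ȳ) = N²·(1 − n/N)·s²/n.
f = 248/7739 = 0.03204548; Var(ȳ) = 0.96795452·63.8/248 = 0.24901411.
Var(Ŷ) = 7739² · 0.24901411 = 1.4913983 × 10^7.
SE(Ŷ) = √(1.4913983 × 10^7) = 3861.9.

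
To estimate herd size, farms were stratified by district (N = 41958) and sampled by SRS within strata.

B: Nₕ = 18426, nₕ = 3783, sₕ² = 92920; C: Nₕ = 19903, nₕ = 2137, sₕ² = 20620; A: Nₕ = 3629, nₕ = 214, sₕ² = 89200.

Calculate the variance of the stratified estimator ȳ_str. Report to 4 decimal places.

Var(ȳ_str) = Σₕ Wₕ²(1 − fₕ)sₕ²/nₕ with Wₕ = Nₕ/N, N = 41958.
B: Wₕ = 0.43915344; term = 0.43915344²·(1 − 0.20530772)·92920/3783 = 3.7644751.
C: Wₕ = 0.47435531; term = 0.47435531²·(1 − 0.10737075)·20620/2137 = 1.9380402.
A: Wₕ = 0.08649125; term = 0.08649125²·(1 − 0.05896941)·89200/214 = 2.9342641.
Sum = 8.6367794.

8.6368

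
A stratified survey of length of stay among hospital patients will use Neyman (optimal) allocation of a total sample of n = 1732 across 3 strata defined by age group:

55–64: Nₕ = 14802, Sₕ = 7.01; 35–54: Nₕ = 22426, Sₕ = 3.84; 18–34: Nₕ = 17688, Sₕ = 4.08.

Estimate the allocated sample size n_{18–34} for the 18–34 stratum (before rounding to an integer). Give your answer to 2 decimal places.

476.99

Neyman allocation: nₕ = n·NₕSₕ / Σⱼ NⱼSⱼ.
Σ NⱼSⱼ = 14802·7.01 + 22426·3.84 + 17688·4.08 = 262044.9.
n_{18–34} = 1732·17688·4.08 / 262044.9 = 476.99.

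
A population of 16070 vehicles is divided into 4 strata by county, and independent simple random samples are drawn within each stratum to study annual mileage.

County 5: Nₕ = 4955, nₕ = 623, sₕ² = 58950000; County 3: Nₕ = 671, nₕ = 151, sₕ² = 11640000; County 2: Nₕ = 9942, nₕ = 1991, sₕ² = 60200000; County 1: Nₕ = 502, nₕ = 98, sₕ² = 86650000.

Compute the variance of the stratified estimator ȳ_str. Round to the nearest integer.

17919

Var(ȳ_str) = Σₕ Wₕ²(1 − fₕ)sₕ²/nₕ with Wₕ = Nₕ/N, N = 16070.
County 5: Wₕ = 0.30833852; term = 0.30833852²·(1 − 0.12573158)·58950000/623 = 7864.9527.
County 3: Wₕ = 0.04175482; term = 0.04175482²·(1 − 0.22503726)·11640000/151 = 104.15261.
County 2: Wₕ = 0.61866833; term = 0.61866833²·(1 − 0.20026152)·60200000/1991 = 9255.2678.
County 1: Wₕ = 0.03123833; term = 0.03123833²·(1 − 0.19521912)·86650000/98 = 694.37779.
Sum = 17918.751.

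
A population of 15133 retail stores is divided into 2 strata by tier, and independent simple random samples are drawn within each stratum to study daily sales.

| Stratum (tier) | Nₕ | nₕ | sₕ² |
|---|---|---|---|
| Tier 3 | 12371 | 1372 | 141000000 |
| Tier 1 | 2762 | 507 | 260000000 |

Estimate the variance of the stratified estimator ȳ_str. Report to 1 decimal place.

Var(ȳ_str) = Σₕ Wₕ²(1 − fₕ)sₕ²/nₕ with Wₕ = Nₕ/N, N = 15133.
Tier 3: Wₕ = 0.81748497; term = 0.81748497²·(1 − 0.11090453)·141000000/1372 = 61062.27.
Tier 1: Wₕ = 0.18251503; term = 0.18251503²·(1 − 0.18356264)·260000000/507 = 13947.152.
Sum = 75009.422.

75009.4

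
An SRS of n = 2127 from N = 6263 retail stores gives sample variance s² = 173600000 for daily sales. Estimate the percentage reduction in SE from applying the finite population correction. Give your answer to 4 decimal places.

f = n/N = 2127/6263 = 0.33961360.
SE_no-fpc = √(s²/n) = 285.68742; SE_fpc = √((1−f)s²/n) = 232.16149.
Ratio = √(1−f) = 0.81264162. Reduction = 100·(1 − 0.81264162) = 18.7358%.

18.7358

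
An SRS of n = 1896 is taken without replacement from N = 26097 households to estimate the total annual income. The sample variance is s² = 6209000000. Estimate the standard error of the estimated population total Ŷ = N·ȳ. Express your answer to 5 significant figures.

4.5478 × 10^7

Var(Ŷ) = N²·Var(ȳ) = N²·(1 − n/N)·s²/n.
f = 1896/26097 = 0.07265203; Var(ȳ) = 0.92734797·6209000000/1896 = 3.036869 × 10^6.
Var(Ŷ) = 26097² · (3.036869 × 10^6) = 2.06827 × 10^15.
SE(Ŷ) = √(2.06827 × 10^15) = 4.5478 × 10^7.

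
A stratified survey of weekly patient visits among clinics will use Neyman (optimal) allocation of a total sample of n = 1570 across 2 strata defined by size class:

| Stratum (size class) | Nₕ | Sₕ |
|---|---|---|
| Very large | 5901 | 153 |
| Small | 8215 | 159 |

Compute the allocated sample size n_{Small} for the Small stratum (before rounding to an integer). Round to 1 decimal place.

Neyman allocation: nₕ = n·NₕSₕ / Σⱼ NⱼSⱼ.
Σ NⱼSⱼ = 5901·153 + 8215·159 = 2.209038 × 10^6.
n_{Small} = 1570·8215·159 / (2.209038 × 10^6) = 928.3.

928.3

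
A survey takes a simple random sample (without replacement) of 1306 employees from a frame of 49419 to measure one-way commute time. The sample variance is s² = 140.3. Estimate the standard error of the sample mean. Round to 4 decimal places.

Under SRS without replacement, Var(ȳ) = (1 − f)·s²/n with f = n/N = 1306/49419 = 0.02642708.
Var(ȳ) = (1 − 0.02642708)·140.3/1306 = 0.97357292·0.10742726 = 0.10458827.
SE(ȳ) = √(0.10458827) = 0.3234.

0.3234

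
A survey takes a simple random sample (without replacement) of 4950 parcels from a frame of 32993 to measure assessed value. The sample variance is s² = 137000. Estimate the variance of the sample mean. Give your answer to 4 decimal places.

23.5244

Under SRS without replacement, Var(ȳ) = (1 − f)·s²/n with f = n/N = 4950/32993 = 0.15003182.
Var(ȳ) = (1 − 0.15003182)·137000/4950 = 0.84996818·27.676768 = 23.524372.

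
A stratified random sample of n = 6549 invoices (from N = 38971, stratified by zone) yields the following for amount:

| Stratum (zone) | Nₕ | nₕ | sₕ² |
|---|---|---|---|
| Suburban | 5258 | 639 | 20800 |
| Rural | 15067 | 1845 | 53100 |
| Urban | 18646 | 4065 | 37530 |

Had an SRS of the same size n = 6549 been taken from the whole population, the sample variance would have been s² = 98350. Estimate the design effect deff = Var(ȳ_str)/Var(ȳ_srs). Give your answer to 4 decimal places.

Var(ȳ_str) = Σ Wₕ²(1−fₕ)sₕ²/nₕ with Wₕ = Nₕ/38971:
  Suburban: (5258/38971)²·(1−639/5258)·20800/639 = 0.52053258
  Rural: (15067/38971)²·(1−1845/15067)·53100/1845 = 3.7751915
  Urban: (18646/38971)²·(1−4065/18646)·37530/4065 = 1.6527528
  → Var(ȳ_str) = 5.9484769.
Var(ȳ_srs) = (1 − 6549/38971)·98350/6549 = 12.493888.
deff = 5.9484769 / 12.493888 = 0.4761.

0.4761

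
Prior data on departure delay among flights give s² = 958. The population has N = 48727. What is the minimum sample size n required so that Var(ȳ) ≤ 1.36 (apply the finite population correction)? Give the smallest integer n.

Without fpc, n₀ = s²/D = 958/1.36 = 704.4118.
With fpc, (1 − n/N)·s²/n ≤ D requires n ≥ n₀/(1 + n₀/N) = 704.4118/(1 + 704.4118/48727) = 694.3737.
Rounding up, n = 695.

695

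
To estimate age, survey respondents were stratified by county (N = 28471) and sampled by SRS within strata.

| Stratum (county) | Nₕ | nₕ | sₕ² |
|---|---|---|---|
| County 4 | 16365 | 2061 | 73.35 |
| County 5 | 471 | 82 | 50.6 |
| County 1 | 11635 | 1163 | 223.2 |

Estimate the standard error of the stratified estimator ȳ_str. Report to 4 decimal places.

Var(ȳ_str) = Σₕ Wₕ²(1 − fₕ)sₕ²/nₕ with Wₕ = Nₕ/N, N = 28471.
County 4: Wₕ = 0.57479541; term = 0.57479541²·(1 − 0.12593951)·73.35/2061 = 0.010277564.
County 5: Wₕ = 0.01654315; term = 0.01654315²·(1 − 0.17409766)·50.6/82 = 1.3947672 × 10^-4.
County 1: Wₕ = 0.40866144; term = 0.40866144²·(1 − 0.09995703)·223.2/1163 = 0.028847292.
Sum = 0.039264333.
SE = √(0.039264333) = 0.1982.

0.1982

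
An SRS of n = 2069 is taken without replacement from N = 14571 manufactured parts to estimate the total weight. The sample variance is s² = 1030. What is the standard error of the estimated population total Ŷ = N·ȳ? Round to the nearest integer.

Var(Ŷ) = N²·Var(ȳ) = N²·(1 − n/N)·s²/n.
f = 2069/14571 = 0.14199437; Var(ȳ) = 0.85800563·1030/2069 = 0.42713668.
Var(Ŷ) = 14571² · 0.42713668 = 9.0687115 × 10^7.
SE(Ŷ) = √(9.0687115 × 10^7) = 9523.

9523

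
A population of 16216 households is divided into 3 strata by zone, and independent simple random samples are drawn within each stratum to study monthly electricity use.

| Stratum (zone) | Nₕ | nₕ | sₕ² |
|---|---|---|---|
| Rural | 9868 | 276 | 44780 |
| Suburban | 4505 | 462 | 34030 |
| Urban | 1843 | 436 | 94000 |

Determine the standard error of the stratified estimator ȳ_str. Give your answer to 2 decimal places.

Var(ȳ_str) = Σₕ Wₕ²(1 − fₕ)sₕ²/nₕ with Wₕ = Nₕ/N, N = 16216.
Rural: Wₕ = 0.60853478; term = 0.60853478²·(1 − 0.02796919)·44780/276 = 58.401748.
Suburban: Wₕ = 0.27781204; term = 0.27781204²·(1 − 0.10255272)·34030/462 = 5.1018894.
Urban: Wₕ = 0.11365318; term = 0.11365318²·(1 − 0.23657081)·94000/436 = 2.1260493.
Sum = 65.629687.
SE = √(65.629687) = 8.10.

8.10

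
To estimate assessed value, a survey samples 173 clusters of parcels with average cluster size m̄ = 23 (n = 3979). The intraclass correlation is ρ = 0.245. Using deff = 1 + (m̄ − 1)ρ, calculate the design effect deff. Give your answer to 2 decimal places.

6.39

deff = 1 + (23 − 1)·0.245 = 1 + 5.39 = 6.39.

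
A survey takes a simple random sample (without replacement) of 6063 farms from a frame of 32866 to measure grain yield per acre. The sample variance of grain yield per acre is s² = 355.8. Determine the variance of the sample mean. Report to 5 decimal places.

0.04786

Under SRS without replacement, Var(ȳ) = (1 − f)·s²/n with f = n/N = 6063/32866 = 0.18447636.
Var(ȳ) = (1 − 0.18447636)·355.8/6063 = 0.81552364·0.05868382 = 0.047858042.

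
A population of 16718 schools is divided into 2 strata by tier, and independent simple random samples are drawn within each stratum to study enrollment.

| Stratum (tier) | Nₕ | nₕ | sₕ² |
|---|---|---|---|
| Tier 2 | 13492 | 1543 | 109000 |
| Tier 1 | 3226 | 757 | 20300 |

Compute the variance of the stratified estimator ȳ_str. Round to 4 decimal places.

41.5116

Var(ȳ_str) = Σₕ Wₕ²(1 − fₕ)sₕ²/nₕ with Wₕ = Nₕ/N, N = 16718.
Tier 2: Wₕ = 0.80703433; term = 0.80703433²·(1 − 0.11436407)·109000/1543 = 40.747393.
Tier 1: Wₕ = 0.19296567; term = 0.19296567²·(1 − 0.23465592)·20300/757 = 0.76421748.
Sum = 41.51161.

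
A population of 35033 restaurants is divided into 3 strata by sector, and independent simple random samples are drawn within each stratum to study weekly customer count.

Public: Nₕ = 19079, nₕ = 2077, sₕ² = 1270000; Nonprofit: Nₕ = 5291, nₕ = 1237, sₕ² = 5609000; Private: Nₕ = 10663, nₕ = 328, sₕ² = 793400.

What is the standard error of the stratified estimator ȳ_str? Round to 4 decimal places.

Var(ȳ_str) = Σₕ Wₕ²(1 − fₕ)sₕ²/nₕ with Wₕ = Nₕ/N, N = 35033.
Public: Wₕ = 0.54460080; term = 0.54460080²·(1 − 0.10886315)·1270000/2077 = 161.60998.
Nonprofit: Wₕ = 0.15102903; term = 0.15102903²·(1 − 0.23379323)·5609000/1237 = 79.246956.
Private: Wₕ = 0.30437017; term = 0.30437017²·(1 − 0.03076057)·793400/328 = 217.19688.
Sum = 458.05382.
SE = √(458.05382) = 21.4022.

21.4022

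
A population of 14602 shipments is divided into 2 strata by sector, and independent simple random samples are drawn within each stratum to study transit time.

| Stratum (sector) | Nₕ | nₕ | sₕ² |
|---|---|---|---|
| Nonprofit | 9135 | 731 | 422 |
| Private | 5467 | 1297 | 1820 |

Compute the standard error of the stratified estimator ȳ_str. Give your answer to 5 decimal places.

0.59824

Var(ȳ_str) = Σₕ Wₕ²(1 − fₕ)sₕ²/nₕ with Wₕ = Nₕ/N, N = 14602.
Nonprofit: Wₕ = 0.62559923; term = 0.62559923²·(1 − 0.08002189)·422/731 = 0.20785716.
Private: Wₕ = 0.37440077; term = 0.37440077²·(1 − 0.23724163)·1820/1297 = 0.15003475.
Sum = 0.35789191.
SE = √(0.35789191) = 0.59824.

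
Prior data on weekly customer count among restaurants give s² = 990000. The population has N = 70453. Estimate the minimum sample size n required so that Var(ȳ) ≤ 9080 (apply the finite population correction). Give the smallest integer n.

109

Without fpc, n₀ = s²/D = 990000/9080 = 109.0308.
With fpc, (1 − n/N)·s²/n ≤ D requires n ≥ n₀/(1 + n₀/N) = 109.0308/(1 + 109.0308/70453) = 108.8623.
Rounding up, n = 109.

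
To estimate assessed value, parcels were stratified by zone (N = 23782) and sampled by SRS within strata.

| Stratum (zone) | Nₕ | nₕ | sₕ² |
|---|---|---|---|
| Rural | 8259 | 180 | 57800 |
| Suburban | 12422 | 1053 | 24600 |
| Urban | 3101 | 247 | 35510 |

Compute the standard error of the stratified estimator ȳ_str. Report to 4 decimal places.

Var(ȳ_str) = Σₕ Wₕ²(1 − fₕ)sₕ²/nₕ with Wₕ = Nₕ/N, N = 23782.
Rural: Wₕ = 0.34727946; term = 0.34727946²·(1 − 0.02179441)·57800/180 = 37.882938.
Suburban: Wₕ = 0.52232781; term = 0.52232781²·(1 − 0.08476896)·24600/1053 = 5.8334271.
Urban: Wₕ = 0.13039273; term = 0.13039273²·(1 − 0.07965173)·35510/247 = 2.2496383.
Sum = 45.966003.
SE = √(45.966003) = 6.7798.

6.7798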